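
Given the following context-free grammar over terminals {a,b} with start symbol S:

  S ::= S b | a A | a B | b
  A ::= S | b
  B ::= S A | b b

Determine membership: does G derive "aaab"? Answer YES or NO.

Convert to CNF:
  S -> S T0 | T1 A | T1 B | b
  A -> S T0 | T1 A | T1 B | b
  B -> S A | T0 T0
  T0 -> b
  T1 -> a

CYK fill:
  cell(0,0) a: {T1}  orig:{}
  cell(1,1) a: {T1}  orig:{}
  cell(2,2) a: {T1}  orig:{}
  cell(3,3) b: {A,S,T0}  orig:{A,S}
  cell(0,1) aa: ∅
  cell(1,2) aa: ∅
  cell(2,3) ab: {A,S}
  cell(0,2) aaa: ∅
  cell(1,3) aab: {A,S}
  cell(0,3) aaab: {A,S}

S ∈ T[0,3] ⇒ YES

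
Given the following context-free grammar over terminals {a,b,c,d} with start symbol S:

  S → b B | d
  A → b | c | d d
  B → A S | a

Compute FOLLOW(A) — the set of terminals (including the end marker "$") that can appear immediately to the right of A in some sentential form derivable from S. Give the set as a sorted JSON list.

FIRST sets, iterate to fixpoint:
pass 1:
  A via A→b: +{b}
  A via A→c: +{c}
  A via A→d d: +{d}
  B via B→A S: +{b,c,d}
  B via B→a: +{a}
  S via S→b B: +{b}
  S via S→d: +{d}
  FIRST[S]={b,d}  FIRST[A]={b,c,d}  FIRST[B]={a,b,c,d}
pass 2: (no change)
  FIRST[S]={b,d}  FIRST[A]={b,c,d}  FIRST[B]={a,b,c,d}

Compute FOLLOW by fixpoint:
initialize: $ ∈ FOLLOW(S)
pass 1:
  B→A S: FOLLOW(A) ⊇ FIRST(S) = {b,d}; new: +{b,d}
  S→b B: FOLLOW(B) ⊇ FOLLOW(S) ⊇ {$}; new: +{$}
  FOLLOW(S)={$}  FOLLOW(A)={b,d}  FOLLOW(B)={$}
pass 2: (no change)
  FOLLOW(S)={$}  FOLLOW(A)={b,d}  FOLLOW(B)={$}

FOLLOW(A) = ["b", "d"]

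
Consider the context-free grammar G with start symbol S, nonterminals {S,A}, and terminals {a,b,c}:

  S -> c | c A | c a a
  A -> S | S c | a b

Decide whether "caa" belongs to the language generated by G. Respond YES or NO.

Convert to CNF:
  S -> T0 A | T0 X4 | c
  A -> S T0 | T0 A | T0 X3 | T1 T2 | c
  T0 -> c
  T1 -> a
  T2 -> b
  X3 -> T1 T1
  X4 -> T1 T1

Fill CYK table bottom-up:
  T[0,0] 'c' = {A,S,T0}  orig:{A,S}
  T[1,1] 'a' = {T1}  orig:{}
  T[2,2] 'a' = {T1}  orig:{}
  T[0,1] 'ca' = ∅
  T[1,2] 'aa' = {X3,X4}  orig:{}
  T[0,2] 'caa' = {A,S}

S ∈ T[0,2] ⇒ YES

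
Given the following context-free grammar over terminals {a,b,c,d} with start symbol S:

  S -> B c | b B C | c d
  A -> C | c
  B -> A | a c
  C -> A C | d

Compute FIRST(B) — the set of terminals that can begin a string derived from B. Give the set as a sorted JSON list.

FIRST sets, iterate to fixpoint:
[1]
  A via A→c: +{c}
  B via B→A: +{c}
  B via B→a c: +{a}
  C via C→A C: +{c}
  C via C→d: +{d}
  S via S→B c: +{a,c}
  S via S→b B C: +{b}
  FIRST[S]={a,b,c}  FIRST[A]={c}  FIRST[B]={a,c}  FIRST[C]={c,d}
[2]
  A via A→C: +{d}
  B via B→A: +{d}
  S via S→B c: +{d}
  FIRST[S]={a,b,c,d}  FIRST[A]={c,d}  FIRST[B]={a,c,d}  FIRST[C]={c,d}
[3] (stable)
  FIRST[S]={a,b,c,d}  FIRST[A]={c,d}  FIRST[B]={a,c,d}  FIRST[C]={c,d}

FIRST(B) = ["a", "c", "d"]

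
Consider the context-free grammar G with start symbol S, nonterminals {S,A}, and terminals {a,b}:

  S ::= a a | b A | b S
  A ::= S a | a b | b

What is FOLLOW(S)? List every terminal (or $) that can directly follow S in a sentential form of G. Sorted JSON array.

FIRST sets, iterate to fixpoint:
iter 1:
  A via A→a b: +{a}
  A via A→b: +{b}
  S via S→a a: +{a}
  S via S→b A: +{b}
  FIRST[S]={a,b}  FIRST[A]={a,b}
iter 2: (no change)
  FIRST[S]={a,b}  FIRST[A]={a,b}

Compute FOLLOW by fixpoint:
FOLLOW(S) := {$}
pass 1:
  A→S a: FOLLOW(S) ⊇ FIRST(a) = {a}; new: +{a}
  S→b A: FOLLOW(A) ⊇ FOLLOW(S) ⊇ {$,a}; new: +{$,a}
  S: {$,a}  A: {$,a}
pass 2: done
  S: {$,a}  A: {$,a}

FOLLOW(S) = ["$", "a"]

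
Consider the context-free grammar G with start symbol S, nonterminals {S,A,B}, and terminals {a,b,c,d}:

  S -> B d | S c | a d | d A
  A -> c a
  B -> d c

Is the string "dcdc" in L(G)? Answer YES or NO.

Convert to CNF:
  S -> B T2 | S T0 | T1 T2 | T2 A
  A -> T0 T1
  B -> T2 T0
  T0 -> c
  T1 -> a
  T2 -> d

CYK fill:
  cell(0,0) d: {T2}  orig:{}
  cell(1,1) c: {T0}  orig:{}
  cell(2,2) d: {T2}  orig:{}
  cell(3,3) c: {T0}  orig:{}
  cell(0,1) dc: {B}
  cell(1,2) cd: ∅
  cell(2,3) dc: {B}
  cell(0,2) dcd: {S}
  cell(1,3) cdc: ∅
  cell(0,3) dcdc: {S}

S ∈ T[0,3] ⇒ YES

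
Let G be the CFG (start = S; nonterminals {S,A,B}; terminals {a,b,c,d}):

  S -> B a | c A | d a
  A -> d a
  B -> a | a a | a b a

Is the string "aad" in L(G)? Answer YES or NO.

CNF form of G:
  S -> B T1 | T0 T1 | T3 A
  A -> T0 T1
  B -> T1 T1 | T1 X4 | a
  T0 -> d
  T1 -> a
  T2 -> b
  T3 -> c
  X4 -> T2 T1

Fill CYK table bottom-up:
  T[0,0] 'a' = {B,T1}  orig:{B}
  T[1,1] 'a' = {B,T1}  orig:{B}
  T[2,2] 'd' = {T0}  orig:{}
  T[0,1] 'aa' = {B,S}
  T[1,2] 'ad' = ∅
  T[0,2] 'aad' = ∅

S ∉ T[0,2] ⇒ NO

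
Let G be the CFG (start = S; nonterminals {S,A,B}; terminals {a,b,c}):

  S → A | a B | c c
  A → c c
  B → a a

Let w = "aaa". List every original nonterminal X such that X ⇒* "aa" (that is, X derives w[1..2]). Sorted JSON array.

Convert to CNF:
  S -> T0 T0 | T1 B
  A -> T0 T0
  B -> T1 T1
  T0 -> c
  T1 -> a

CYK table (by increasing span), restricted to cells inside w[1..2]:
  cell(1,1) a: {T1}  orig:{}
  cell(2,2) a: {T1}  orig:{}
  cell(1,2) aa: {B}

Original NTs in T[1,2] deriving "aa": ["B"]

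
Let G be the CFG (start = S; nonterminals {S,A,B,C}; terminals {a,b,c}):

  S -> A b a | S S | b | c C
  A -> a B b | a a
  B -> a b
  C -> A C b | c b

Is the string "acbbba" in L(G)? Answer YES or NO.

CNF form of G:
  S -> A X5 | S S | T2 C | b
  A -> T0 T0 | T0 X3
  B -> T0 T1
  C -> A X4 | T2 T1
  T0 -> a
  T1 -> b
  T2 -> c
  X3 -> B T1
  X4 -> C T1
  X5 -> T1 T0

CYK fill:
  cell(0,0) a: {T0}  orig:{}
  cell(1,1) c: {T2}  orig:{}
  cell(2,2) b: {S,T1}  orig:{S}
  cell(3,3) b: {S,T1}  orig:{S}
  cell(4,4) b: {S,T1}  orig:{S}
  cell(5,5) a: {T0}  orig:{}
  cell(0,1) ac: ∅
  cell(1,2) cb: {C}
  cell(2,3) bb: {S}
  cell(3,4) bb: {S}
  cell(4,5) ba: {X5}  orig:{}
  cell(0,2) acb: ∅
  cell(1,3) cbb: {X4}  orig:{}
  cell(2,4) bbb: {S}
  cell(3,5) bba: ∅
  cell(0,3) acbb: ∅
  cell(1,4) cbbb: ∅
  cell(2,5) bbba: ∅
  cell(0,4) acbbb: ∅
  cell(1,5) cbbba: ∅
  cell(0,5) acbbba: ∅

S ∉ T[0,5] ⇒ NO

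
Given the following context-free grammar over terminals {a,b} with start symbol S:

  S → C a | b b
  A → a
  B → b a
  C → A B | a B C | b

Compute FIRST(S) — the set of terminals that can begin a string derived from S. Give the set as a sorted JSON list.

FIRST sets, iterate to fixpoint:
round 1:
  A via A→a: +{a}
  B via B→b a: +{b}
  C via C→A B: +{a}
  C via C→b: +{b}
  S via S→C a: +{a,b}
  FIRST[S]={a,b}  FIRST[A]={a}  FIRST[B]={b}  FIRST[C]={a,b}
round 2: (no change)
  FIRST[S]={a,b}  FIRST[A]={a}  FIRST[B]={b}  FIRST[C]={a,b}

FIRST(S) = ["a", "b"]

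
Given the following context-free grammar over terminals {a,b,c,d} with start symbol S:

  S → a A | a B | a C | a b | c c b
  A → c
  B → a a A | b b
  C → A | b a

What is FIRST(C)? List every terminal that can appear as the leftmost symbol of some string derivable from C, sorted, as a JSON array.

Compute FIRST by fixpoint:
round 1:
  A via A→c: +{c}
  B via B→a a A: +{a}
  B via B→b b: +{b}
  C via C→A: +{c}
  C via C→b a: +{b}
  S via S→a A: +{a}
  S via S→c c b: +{c}
  FIRST[S]={a,c}  FIRST[A]={c}  FIRST[B]={a,b}  FIRST[C]={b,c}
round 2: (no change)
  FIRST[S]={a,c}  FIRST[A]={c}  FIRST[B]={a,b}  FIRST[C]={b,c}

FIRST(C) = ["b", "c"]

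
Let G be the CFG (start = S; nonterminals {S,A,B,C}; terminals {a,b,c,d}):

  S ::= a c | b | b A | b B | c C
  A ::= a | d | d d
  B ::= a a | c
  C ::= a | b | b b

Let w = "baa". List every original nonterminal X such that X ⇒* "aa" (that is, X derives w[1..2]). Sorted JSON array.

CNF form of G:
  S -> T1 T3 | T2 A | T2 B | T3 C | b
  A -> T0 T0 | a | d
  B -> T1 T1 | c
  C -> T2 T2 | a | b
  T0 -> d
  T1 -> a
  T2 -> b
  T3 -> c

Fill CYK table bottom-up, restricted to cells inside w[1..2]:
  cell(1,1) a: {A,C,T1}  orig:{A,C}
  cell(2,2) a: {A,C,T1}  orig:{A,C}
  cell(1,2) aa: {B}

Original NTs in T[1,2] deriving "aa": ["B"]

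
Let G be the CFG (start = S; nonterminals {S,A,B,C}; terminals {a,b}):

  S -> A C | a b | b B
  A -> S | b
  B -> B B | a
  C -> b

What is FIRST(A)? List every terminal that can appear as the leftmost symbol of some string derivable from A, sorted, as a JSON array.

FIRST sets, iterate to fixpoint:
pass 1:
  A via A→b: +{b}
  B via B→a: +{a}
  C via C→b: +{b}
  S via S→A C: +{b}
  S via S→a b: +{a}
  S: {a,b}  A: {b}  B: {a}  C: {b}
pass 2:
  A via A→S: +{a}
  S: {a,b}  A: {a,b}  B: {a}  C: {b}
pass 3: (stable)
  S: {a,b}  A: {a,b}  B: {a}  C: {b}

FIRST(A) = ["a", "b"]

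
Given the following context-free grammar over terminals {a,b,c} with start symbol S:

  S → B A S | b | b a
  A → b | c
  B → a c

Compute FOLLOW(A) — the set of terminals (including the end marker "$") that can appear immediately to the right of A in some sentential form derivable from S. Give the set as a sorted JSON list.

Compute FIRST by fixpoint:
iter 1:
  A via A→b: +{b}
  A via A→c: +{c}
  B via B→a c: +{a}
  S via S→B A S: +{a}
  S via S→b: +{b}
  FIRST[S]={a,b}  FIRST[A]={b,c}  FIRST[B]={a}
iter 2: (no change)
  FIRST[S]={a,b}  FIRST[A]={b,c}  FIRST[B]={a}

Compute FOLLOW by fixpoint:
initialize: $ ∈ FOLLOW(S)
[1]
  S→B A S: FOLLOW(B) ⊇ FIRST(A) = {b,c}; new: +{b,c}
  S→B A S: FOLLOW(A) ⊇ FIRST(S) = {a,b}; new: +{a,b}
  FOLLOW(S)={$}  FOLLOW(A)={a,b}  FOLLOW(B)={b,c}
[2] (no change)
  FOLLOW(S)={$}  FOLLOW(A)={a,b}  FOLLOW(B)={b,c}

FOLLOW(A) = ["a", "b"]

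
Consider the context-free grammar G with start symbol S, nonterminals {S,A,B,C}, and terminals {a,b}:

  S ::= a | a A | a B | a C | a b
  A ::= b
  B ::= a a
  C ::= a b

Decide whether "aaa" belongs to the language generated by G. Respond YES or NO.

CNF form of G:
  S -> T0 A | T0 B | T0 C | T0 T1 | a
  A -> b
  B -> T0 T0
  C -> T0 T1
  T0 -> a
  T1 -> b

Fill CYK table bottom-up:
  [0..0]={S,T0}  "a"  orig:{S}
  [1..1]={S,T0}  "a"  orig:{S}
  [2..2]={S,T0}  "a"  orig:{S}
  [0..1]={B}  "aa"
  [1..2]={B}  "aa"
  [0..2]={S}  "aaa"

S ∈ T[0,2] ⇒ YES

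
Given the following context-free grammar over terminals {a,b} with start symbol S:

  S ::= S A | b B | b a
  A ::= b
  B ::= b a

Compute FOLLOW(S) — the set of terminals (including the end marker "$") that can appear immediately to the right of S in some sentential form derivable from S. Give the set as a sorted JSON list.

Compute FIRST by fixpoint:
round 1:
  A via A→b: +{b}
  B via B→b a: +{b}
  S via S→b B: +{b}
  S: {b}  A: {b}  B: {b}
round 2: (no change)
  S: {b}  A: {b}  B: {b}

Compute FOLLOW by fixpoint:
FOLLOW(S) := {$}
pass 1:
  S→S A: FOLLOW(S) ⊇ FIRST(A) = {b}; new: +{b}
  S→S A: FOLLOW(A) ⊇ FOLLOW(S) ⊇ {$,b}; new: +{$,b}
  S→b B: FOLLOW(B) ⊇ FOLLOW(S) ⊇ {$,b}; new: +{$,b}
  FOLLOW[S]={$,b}  FOLLOW[A]={$,b}  FOLLOW[B]={$,b}
pass 2: done
  FOLLOW[S]={$,b}  FOLLOW[A]={$,b}  FOLLOW[B]={$,b}

FOLLOW(S) = ["$", "b"]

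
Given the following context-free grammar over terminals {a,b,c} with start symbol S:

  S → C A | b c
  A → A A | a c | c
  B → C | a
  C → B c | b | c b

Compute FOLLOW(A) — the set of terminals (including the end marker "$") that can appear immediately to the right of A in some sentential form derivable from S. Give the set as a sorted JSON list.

FIRST iteration:
round 1:
  A via A→a c: +{a}
  A via A→c: +{c}
  B via B→a: +{a}
  C via C→B c: +{a}
  C via C→b: +{b}
  C via C→c b: +{c}
  S via S→C A: +{a,b,c}
  FIRST[S]={a,b,c}  FIRST[A]={a,c}  FIRST[B]={a}  FIRST[C]={a,b,c}
round 2:
  B via B→C: +{b,c}
  FIRST[S]={a,b,c}  FIRST[A]={a,c}  FIRST[B]={a,b,c}  FIRST[C]={a,b,c}
round 3: done
  FIRST[S]={a,b,c}  FIRST[A]={a,c}  FIRST[B]={a,b,c}  FIRST[C]={a,b,c}

FOLLOW iteration:
seed FOLLOW(S) with $
iter 1:
  A→A A: FOLLOW(A) ⊇ FIRST(A) = {a,c}; new: +{a,c}
  C→B c: FOLLOW(B) ⊇ FIRST(c) = {c}; new: +{c}
  S→C A: FOLLOW(C) ⊇ FIRST(A) = {a,c}; new: +{a,c}
  S→C A: FOLLOW(A) ⊇ FOLLOW(S) ⊇ {$}; new: +{$}
  FOLLOW[S]={$}  FOLLOW[A]={$,a,c}  FOLLOW[B]={c}  FOLLOW[C]={a,c}
iter 2: — fixpoint
  FOLLOW[S]={$}  FOLLOW[A]={$,a,c}  FOLLOW[B]={c}  FOLLOW[C]={a,c}

FOLLOW(A) = ["$", "a", "c"]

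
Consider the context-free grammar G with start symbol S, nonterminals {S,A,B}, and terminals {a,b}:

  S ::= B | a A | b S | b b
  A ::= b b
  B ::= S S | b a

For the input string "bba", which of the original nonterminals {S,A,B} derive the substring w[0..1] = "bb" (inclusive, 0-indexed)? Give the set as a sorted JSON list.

CNF form of G:
  S -> S S | T0 S | T0 T0 | T0 T1 | T1 A
  A -> T0 T0
  B -> S S | T0 T1
  T0 -> b
  T1 -> a

CYK fill, restricted to cells inside w[0..1]:
  [0..0]={T0}  "b"  orig:{}
  [1..1]={T0}  "b"  orig:{}
  [0..1]={A,S}  "bb"

Original NTs in T[0,1] deriving "bb": ["A", "S"]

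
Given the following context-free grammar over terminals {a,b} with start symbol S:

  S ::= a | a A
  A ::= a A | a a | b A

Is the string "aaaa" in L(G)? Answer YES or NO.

CNF form of G:
  S -> T0 A | a
  A -> T0 A | T0 T0 | T1 A
  T0 -> a
  T1 -> b

CYK table (by increasing span):
  T[0,0] 'a' = {S,T0}  orig:{S}
  T[1,1] 'a' = {S,T0}  orig:{S}
  T[2,2] 'a' = {S,T0}  orig:{S}
  T[3,3] 'a' = {S,T0}  orig:{S}
  T[0,1] 'aa' = {A}
  T[1,2] 'aa' = {A}
  T[2,3] 'aa' = {A}
  T[0,2] 'aaa' = {A,S}
  T[1,3] 'aaa' = {A,S}
  T[0,3] 'aaaa' = {A,S}

S ∈ T[0,3] ⇒ YES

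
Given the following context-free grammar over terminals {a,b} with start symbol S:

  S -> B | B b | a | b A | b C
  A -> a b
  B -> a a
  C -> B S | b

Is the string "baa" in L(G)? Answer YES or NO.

Convert to CNF:
  S -> B T1 | T0 T0 | T1 A | T1 C | a
  A -> T0 T1
  B -> T0 T0
  C -> B S | b
  T0 -> a
  T1 -> b

CYK table (by increasing span):
  [0..0]={C,T1}  "b"  orig:{C}
  [1..1]={S,T0}  "a"  orig:{S}
  [2..2]={S,T0}  "a"  orig:{S}
  [0..1]=∅  "ba"
  [1..2]={B,S}  "aa"
  [0..2]=∅  "baa"

S ∉ T[0,2] ⇒ NO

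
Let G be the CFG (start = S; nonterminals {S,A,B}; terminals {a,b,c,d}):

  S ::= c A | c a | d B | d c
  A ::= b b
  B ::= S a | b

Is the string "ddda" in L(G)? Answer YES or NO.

CNF form of G:
  S -> T2 A | T2 T1 | T3 B | T3 T2
  A -> T0 T0
  B -> S T1 | b
  T0 -> b
  T1 -> a
  T2 -> c
  T3 -> d

CYK table (by increasing span):
  T[0,0] 'd' = {T3}  orig:{}
  T[1,1] 'd' = {T3}  orig:{}
  T[2,2] 'd' = {T3}  orig:{}
  T[3,3] 'a' = {T1}  orig:{}
  T[0,1] 'dd' = ∅
  T[1,2] 'dd' = ∅
  T[2,3] 'da' = ∅
  T[0,2] 'ddd' = ∅
  T[1,3] 'dda' = ∅
  T[0,3] 'ddda' = ∅

S ∉ T[0,3] ⇒ NO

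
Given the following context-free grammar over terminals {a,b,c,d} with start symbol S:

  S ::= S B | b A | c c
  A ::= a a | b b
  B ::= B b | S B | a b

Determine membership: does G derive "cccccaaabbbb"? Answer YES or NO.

CNF form of G:
  S -> S B | T1 A | T2 T2
  A -> T0 T0 | T1 T1
  B -> B T1 | S B | T0 T1
  T0 -> a
  T1 -> b
  T2 -> c

CYK fill:
  T[0,0] 'c' = {T2}  orig:{}
  T[1,1] 'c' = {T2}  orig:{}
  T[2,2] 'c' = {T2}  orig:{}
  T[3,3] 'c' = {T2}  orig:{}
  T[4,4] 'c' = {T2}  orig:{}
  T[5,5] 'a' = {T0}  orig:{}
  T[6,6] 'a' = {T0}  orig:{}
  T[7,7] 'a' = {T0}  orig:{}
  T[8,8] 'b' = {T1}  orig:{}
  T[9,9] 'b' = {T1}  orig:{}
  T[10,10] 'b' = {T1}  orig:{}
  T[11,11] 'b' = {T1}  orig:{}
  T[0,1] 'cc' = {S}
  T[1,2] 'cc' = {S}
  T[2,3] 'cc' = {S}
  T[3,4] 'cc' = {S}
  T[4,5] 'ca' = ∅
  T[5,6] 'aa' = {A}
  T[6,7] 'aa' = {A}
  T[7,8] 'ab' = {B}
  T[8,9] 'bb' = {A}
  T[9,10] 'bb' = {A}
  T[10,11] 'bb' = {A}
  T[0,2] 'ccc' = ∅
  T[1,3] 'ccc' = ∅
  T[2,4] 'ccc' = ∅
  T[3,5] 'cca' = ∅
  T[4,6] 'caa' = ∅
  T[5,7] 'aaa' = ∅
  T[6,8] 'aab' = ∅
  T[7,9] 'abb' = {B}
  T[8,10] 'bbb' = {S}
  T[9,11] 'bbb' = {S}
  T[0,3] 'cccc' = ∅
  T[1,4] 'cccc' = ∅
  T[2,5] 'ccca' = ∅
  T[3,6] 'ccaa' = ∅
  T[4,7] 'caaa' = ∅
  T[5,8] 'aaab' = ∅
  T[6,9] 'aabb' = ∅
  T[7,10] 'abbb' = {B}
  T[8,11] 'bbbb' = ∅
  T[0,4] 'ccccc' = ∅
  T[1,5] 'cccca' = ∅
  T[2,6] 'cccaa' = ∅
  T[3,7] 'ccaaa' = ∅
  T[4,8] 'caaab' = ∅
  T[5,9] 'aaabb' = ∅
  T[6,10] 'aabbb' = ∅
  T[7,11] 'abbbb' = {B}
  T[0,5] 'ccccca' = ∅
  T[1,6] 'ccccaa' = ∅
  T[2,7] 'cccaaa' = ∅
  T[3,8] 'ccaaab' = ∅
  T[4,9] 'caaabb' = ∅
  T[5,10] 'aaabbb' = ∅
  T[6,11] 'aabbbb' = ∅
  T[0,6] 'cccccaa' = ∅
  T[1,7] 'ccccaaa' = ∅
  T[2,8] 'cccaaab' = ∅
  T[3,9] 'ccaaabb' = ∅
  T[4,10] 'caaabbb' = ∅
  T[5,11] 'aaabbbb' = ∅
  T[0,7] 'cccccaaa' = ∅
  T[1,8] 'ccccaaab' = ∅
  T[2,9] 'cccaaabb' = ∅
  T[3,10] 'ccaaabbb' = ∅
  T[4,11] 'caaabbbb' = ∅
  T[0,8] 'cccccaaab' = ∅
  T[1,9] 'ccccaaabb' = ∅
  T[2,10] 'cccaaabbb' = ∅
  T[3,11] 'ccaaabbbb' = ∅
  T[0,9] 'cccccaaabb' = ∅
  T[1,10] 'ccccaaabbb' = ∅
  T[2,11] 'cccaaabbbb' = ∅
  T[0,10] 'cccccaaabbb' = ∅
  T[1,11] 'ccccaaabbbb' = ∅
  T[0,11] 'cccccaaabbbb' = ∅

S ∉ T[0,11] ⇒ NO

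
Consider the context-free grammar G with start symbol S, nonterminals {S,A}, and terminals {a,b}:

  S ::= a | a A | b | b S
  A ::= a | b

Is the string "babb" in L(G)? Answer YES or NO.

CNF form of G:
  S -> T0 A | T1 S | a | b
  A -> a | b
  T0 -> a
  T1 -> b

CYK table (by increasing span):
  cell(0,0) b: {A,S,T1}  orig:{A,S}
  cell(1,1) a: {A,S,T0}  orig:{A,S}
  cell(2,2) b: {A,S,T1}  orig:{A,S}
  cell(3,3) b: {A,S,T1}  orig:{A,S}
  cell(0,1) ba: {S}
  cell(1,2) ab: {S}
  cell(2,3) bb: {S}
  cell(0,2) bab: {S}
  cell(1,3) abb: ∅
  cell(0,3) babb: ∅

S ∉ T[0,3] ⇒ NO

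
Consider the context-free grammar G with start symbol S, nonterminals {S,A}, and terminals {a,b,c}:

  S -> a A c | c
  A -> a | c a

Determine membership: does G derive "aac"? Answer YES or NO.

CNF form of G:
  S -> T1 X2 | c
  A -> T0 T1 | a
  T0 -> c
  T1 -> a
  X2 -> A T0

CYK table (by increasing span):
  cell(0,0) a: {A,T1}  orig:{A}
  cell(1,1) a: {A,T1}  orig:{A}
  cell(2,2) c: {S,T0}  orig:{S}
  cell(0,1) aa: ∅
  cell(1,2) ac: {X2}  orig:{}
  cell(0,2) aac: {S}

S ∈ T[0,2] ⇒ YES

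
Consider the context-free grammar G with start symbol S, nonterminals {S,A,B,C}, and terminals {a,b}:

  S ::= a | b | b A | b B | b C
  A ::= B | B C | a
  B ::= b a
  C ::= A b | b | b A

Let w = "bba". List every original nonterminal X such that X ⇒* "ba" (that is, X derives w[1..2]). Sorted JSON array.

CNF form of G:
  S -> T0 A | T0 B | T0 C | a | b
  A -> B C | T0 T1 | a
  B -> T0 T1
  C -> A T0 | T0 A | b
  T0 -> b
  T1 -> a

CYK fill, restricted to cells inside w[1..2]:
  cell(1,1) b: {C,S,T0}  orig:{C,S}
  cell(2,2) a: {A,S,T1}  orig:{A,S}
  cell(1,2) ba: {A,B,C,S}

Original NTs in T[1,2] deriving "ba": ["A", "B", "C", "S"]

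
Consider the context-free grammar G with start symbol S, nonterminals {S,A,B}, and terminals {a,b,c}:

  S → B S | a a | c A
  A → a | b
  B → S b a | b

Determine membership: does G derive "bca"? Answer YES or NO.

CNF form of G:
  S -> B S | T1 T1 | T2 A
  A -> a | b
  B -> S X3 | b
  T0 -> b
  T1 -> a
  T2 -> c
  X3 -> T0 T1

Fill CYK table bottom-up:
  cell(0,0) b: {A,B,T0}  orig:{A,B}
  cell(1,1) c: {T2}  orig:{}
  cell(2,2) a: {A,T1}  orig:{A}
  cell(0,1) bc: ∅
  cell(1,2) ca: {S}
  cell(0,2) bca: {S}

S ∈ T[0,2] ⇒ YES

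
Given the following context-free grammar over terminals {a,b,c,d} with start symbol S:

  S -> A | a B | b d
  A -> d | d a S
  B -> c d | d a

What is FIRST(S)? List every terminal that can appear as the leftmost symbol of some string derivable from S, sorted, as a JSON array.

FIRST iteration:
[1]
  A via A→d: +{d}
  B via B→c d: +{c}
  B via B→d a: +{d}
  S via S→A: +{d}
  S via S→a B: +{a}
  S via S→b d: +{b}
  FIRST[S]={a,b,d}  FIRST[A]={d}  FIRST[B]={c,d}
[2] done
  FIRST[S]={a,b,d}  FIRST[A]={d}  FIRST[B]={c,d}

FIRST(S) = ["a", "b", "d"]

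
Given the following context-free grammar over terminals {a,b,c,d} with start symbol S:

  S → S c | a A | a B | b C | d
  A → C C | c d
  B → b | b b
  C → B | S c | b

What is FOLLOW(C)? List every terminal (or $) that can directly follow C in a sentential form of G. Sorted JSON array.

Compute FIRST by fixpoint:
pass 1:
  A via A→c d: +{c}
  B via B→b: +{b}
  C via C→B: +{b}
  S via S→a A: +{a}
  S via S→b C: +{b}
  S via S→d: +{d}
  S: {a,b,d}  A: {c}  B: {b}  C: {b}
pass 2:
  A via A→C C: +{b}
  C via C→S c: +{a,d}
  S: {a,b,d}  A: {b,c}  B: {b}  C: {a,b,d}
pass 3:
  A via A→C C: +{a,d}
  S: {a,b,d}  A: {a,b,c,d}  B: {b}  C: {a,b,d}
pass 4: done
  S: {a,b,d}  A: {a,b,c,d}  B: {b}  C: {a,b,d}

FOLLOW iteration:
initialize: $ ∈ FOLLOW(S)
iter 1:
  A→C C: FOLLOW(C) ⊇ FIRST(C) = {a,b,d}; new: +{a,b,d}
  C→B: FOLLOW(B) ⊇ FOLLOW(C) ⊇ {a,b,d}; new: +{a,b,d}
  C→S c: FOLLOW(S) ⊇ FIRST(c) = {c}; new: +{c}
  S→a A: FOLLOW(A) ⊇ FOLLOW(S) ⊇ {$,c}; new: +{$,c}
  S→a B: FOLLOW(B) ⊇ FOLLOW(S) ⊇ {$,c}; new: +{$,c}
  S→b C: FOLLOW(C) ⊇ FOLLOW(S) ⊇ {$,c}; new: +{$,c}
  FOLLOW[S]={$,c}  FOLLOW[A]={$,c}  FOLLOW[B]={$,a,b,c,d}  FOLLOW[C]={$,a,b,c,d}
iter 2: (stable)
  FOLLOW[S]={$,c}  FOLLOW[A]={$,c}  FOLLOW[B]={$,a,b,c,d}  FOLLOW[C]={$,a,b,c,d}

FOLLOW(C) = ["$", "a", "b", "c", "d"]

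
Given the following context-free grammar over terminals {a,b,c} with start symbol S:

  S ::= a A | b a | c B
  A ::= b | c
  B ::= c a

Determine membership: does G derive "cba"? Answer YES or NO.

Convert to CNF:
  S -> T0 B | T1 A | T2 T1
  A -> b | c
  B -> T0 T1
  T0 -> c
  T1 -> a
  T2 -> b

Fill CYK table bottom-up:
  cell(0,0) c: {A,T0}  orig:{A}
  cell(1,1) b: {A,T2}  orig:{A}
  cell(2,2) a: {T1}  orig:{}
  cell(0,1) cb: ∅
  cell(1,2) ba: {S}
  cell(0,2) cba: ∅

S ∉ T[0,2] ⇒ NO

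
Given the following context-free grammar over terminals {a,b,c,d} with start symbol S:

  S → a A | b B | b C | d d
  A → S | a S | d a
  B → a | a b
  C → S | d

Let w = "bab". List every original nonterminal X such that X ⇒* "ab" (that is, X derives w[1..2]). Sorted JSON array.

Convert to CNF:
  S -> T0 A | T1 B | T1 C | T2 T2
  A -> T0 A | T0 S | T1 B | T1 C | T2 T0 | T2 T2
  B -> T0 T1 | a
  C -> T0 A | T1 B | T1 C | T2 T2 | d
  T0 -> a
  T1 -> b
  T2 -> d

CYK table (by increasing span) — only the sub-triangle for w[1..2]:
  cell(1,1) a: {B,T0}  orig:{B}
  cell(2,2) b: {T1}  orig:{}
  cell(1,2) ab: {B}

Original NTs in T[1,2] deriving "ab": ["B"]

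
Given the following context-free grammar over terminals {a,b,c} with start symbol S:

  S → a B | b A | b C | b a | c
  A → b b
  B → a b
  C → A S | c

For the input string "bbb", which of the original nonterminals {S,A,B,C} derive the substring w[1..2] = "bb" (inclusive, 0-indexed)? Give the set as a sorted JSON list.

CNF form of G:
  S -> T0 A | T0 C | T0 T1 | T1 B | c
  A -> T0 T0
  B -> T1 T0
  C -> A S | c
  T0 -> b
  T1 -> a

Fill CYK table bottom-up, restricted to cells inside w[1..2]:
  [1..1]={T0}  "b"  orig:{}
  [2..2]={T0}  "b"  orig:{}
  [1..2]={A}  "bb"

Original NTs in T[1,2] deriving "bb": ["A"]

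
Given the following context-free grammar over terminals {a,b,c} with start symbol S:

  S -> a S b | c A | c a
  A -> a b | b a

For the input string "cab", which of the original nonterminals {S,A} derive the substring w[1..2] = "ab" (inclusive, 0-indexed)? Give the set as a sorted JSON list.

Convert to CNF:
  S -> T0 X3 | T2 A | T2 T0
  A -> T0 T1 | T1 T0
  T0 -> a
  T1 -> b
  T2 -> c
  X3 -> S T1

CYK fill, restricted to cells inside w[1..2]:
  [1..1]={T0}  "a"  orig:{}
  [2..2]={T1}  "b"  orig:{}
  [1..2]={A}  "ab"

Original NTs in T[1,2] deriving "ab": ["A"]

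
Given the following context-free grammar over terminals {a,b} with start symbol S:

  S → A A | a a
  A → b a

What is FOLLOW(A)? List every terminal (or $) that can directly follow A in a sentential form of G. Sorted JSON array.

FIRST iteration:
iter 1:
  A via A→b a: +{b}
  S via S→A A: +{b}
  S via S→a a: +{a}
  FIRST(S)={a,b}  FIRST(A)={b}
iter 2: (stable)
  FIRST(S)={a,b}  FIRST(A)={b}

Compute FOLLOW by fixpoint:
FOLLOW(S) := {$}
iter 1:
  S→A A: FOLLOW(A) ⊇ FIRST(A) = {b}; new: +{b}
  S→A A: FOLLOW(A) ⊇ FOLLOW(S) ⊇ {$}; new: +{$}
  FOLLOW(S)={$}  FOLLOW(A)={$,b}
iter 2: — fixpoint
  FOLLOW(S)={$}  FOLLOW(A)={$,b}

FOLLOW(A) = ["$", "b"]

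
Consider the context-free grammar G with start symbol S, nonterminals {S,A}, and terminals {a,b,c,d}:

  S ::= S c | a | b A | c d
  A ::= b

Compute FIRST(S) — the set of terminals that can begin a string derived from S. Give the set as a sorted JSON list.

Compute FIRST by fixpoint:
iter 1:
  A via A→b: +{b}
  S via S→a: +{a}
  S via S→b A: +{b}
  S via S→c d: +{c}
  FIRST[S]={a,b,c}  FIRST[A]={b}
iter 2: — fixpoint
  FIRST[S]={a,b,c}  FIRST[A]={b}

FIRST(S) = ["a", "b", "c"]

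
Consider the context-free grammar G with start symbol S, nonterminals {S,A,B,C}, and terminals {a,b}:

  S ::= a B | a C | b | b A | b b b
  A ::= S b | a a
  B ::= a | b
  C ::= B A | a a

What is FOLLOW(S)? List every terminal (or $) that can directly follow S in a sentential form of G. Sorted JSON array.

FIRST sets, iterate to fixpoint:
iter 1:
  A via A→a a: +{a}
  B via B→a: +{a}
  B via B→b: +{b}
  C via C→B A: +{a,b}
  S via S→a B: +{a}
  S via S→b: +{b}
  FIRST[S]={a,b}  FIRST[A]={a}  FIRST[B]={a,b}  FIRST[C]={a,b}
iter 2:
  A via A→S b: +{b}
  FIRST[S]={a,b}  FIRST[A]={a,b}  FIRST[B]={a,b}  FIRST[C]={a,b}
iter 3: done
  FIRST[S]={a,b}  FIRST[A]={a,b}  FIRST[B]={a,b}  FIRST[C]={a,b}

Compute FOLLOW by fixpoint:
FOLLOW(S) := {$}
iter 1:
  A→S b: FOLLOW(S) ⊇ FIRST(b) = {b}; new: +{b}
  C→B A: FOLLOW(B) ⊇ FIRST(A) = {a,b}; new: +{a,b}
  S→a B: FOLLOW(B) ⊇ FOLLOW(S) ⊇ {$,b}; new: +{$}
  S→a C: FOLLOW(C) ⊇ FOLLOW(S) ⊇ {$,b}; new: +{$,b}
  S→b A: FOLLOW(A) ⊇ FOLLOW(S) ⊇ {$,b}; new: +{$,b}
  FOLLOW[S]={$,b}  FOLLOW[A]={$,b}  FOLLOW[B]={$,a,b}  FOLLOW[C]={$,b}
iter 2: — fixpoint
  FOLLOW[S]={$,b}  FOLLOW[A]={$,b}  FOLLOW[B]={$,a,b}  FOLLOW[C]={$,b}

FOLLOW(S) = ["$", "b"]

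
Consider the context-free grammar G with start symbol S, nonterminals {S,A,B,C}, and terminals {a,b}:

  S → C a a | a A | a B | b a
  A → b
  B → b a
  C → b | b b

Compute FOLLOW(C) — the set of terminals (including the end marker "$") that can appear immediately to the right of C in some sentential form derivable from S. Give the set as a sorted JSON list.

Compute FIRST by fixpoint:
[1]
  A via A→b: +{b}
  B via B→b a: +{b}
  C via C→b: +{b}
  S via S→C a a: +{b}
  S via S→a A: +{a}
  FIRST(S)={a,b}  FIRST(A)={b}  FIRST(B)={b}  FIRST(C)={b}
[2] done
  FIRST(S)={a,b}  FIRST(A)={b}  FIRST(B)={b}  FIRST(C)={b}

FOLLOW iteration:
FOLLOW(S) := {$}
iter 1:
  S→C a a: FOLLOW(C) ⊇ FIRST(a) = {a}; new: +{a}
  S→a A: FOLLOW(A) ⊇ FOLLOW(S) ⊇ {$}; new: +{$}
  S→a B: FOLLOW(B) ⊇ FOLLOW(S) ⊇ {$}; new: +{$}
  S: {$}  A: {$}  B: {$}  C: {a}
iter 2: (no change)
  S: {$}  A: {$}  B: {$}  C: {a}

FOLLOW(C) = ["a"]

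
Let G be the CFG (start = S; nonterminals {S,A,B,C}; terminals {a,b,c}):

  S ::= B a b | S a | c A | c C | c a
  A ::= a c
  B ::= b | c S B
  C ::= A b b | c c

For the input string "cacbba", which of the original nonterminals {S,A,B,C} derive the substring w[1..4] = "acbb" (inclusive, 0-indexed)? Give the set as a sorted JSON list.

CNF form of G:
  S -> B X5 | S T0 | T1 A | T1 C | T1 T0
  A -> T0 T1
  B -> T1 X3 | b
  C -> A X4 | T1 T1
  T0 -> a
  T1 -> c
  T2 -> b
  X3 -> S B
  X4 -> T2 T2
  X5 -> T0 T2

Fill CYK table bottom-up (cells [i..j] with 1 ≤ i ≤ j ≤ 4 only):
  cell(1,1) a: {T0}  orig:{}
  cell(2,2) c: {T1}  orig:{}
  cell(3,3) b: {B,T2}  orig:{B}
  cell(4,4) b: {B,T2}  orig:{B}
  cell(1,2) ac: {A}
  cell(2,3) cb: ∅
  cell(3,4) bb: {X4}  orig:{}
  cell(1,3) acb: ∅
  cell(2,4) cbb: ∅
  cell(1,4) acbb: {C}

Original NTs in T[1,4] deriving "acbb": ["C"]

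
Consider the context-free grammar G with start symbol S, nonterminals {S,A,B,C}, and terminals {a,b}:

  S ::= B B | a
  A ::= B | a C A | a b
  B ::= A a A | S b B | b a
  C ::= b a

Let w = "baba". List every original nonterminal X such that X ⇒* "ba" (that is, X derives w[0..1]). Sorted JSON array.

CNF form of G:
  S -> B B | a
  A -> A X2 | S X3 | T0 T1 | T0 X4 | T1 T0
  B -> A X5 | S X6 | T1 T0
  C -> T1 T0
  T0 -> a
  T1 -> b
  X2 -> T0 A
  X3 -> T1 B
  X4 -> C A
  X5 -> T0 A
  X6 -> T1 B

Fill CYK table bottom-up, restricted to cells inside w[0..1]:
  [0..0]={T1}  "b"  orig:{}
  [1..1]={S,T0}  "a"  orig:{S}
  [0..1]={A,B,C}  "ba"

Original NTs in T[0,1] deriving "ba": ["A", "B", "C"]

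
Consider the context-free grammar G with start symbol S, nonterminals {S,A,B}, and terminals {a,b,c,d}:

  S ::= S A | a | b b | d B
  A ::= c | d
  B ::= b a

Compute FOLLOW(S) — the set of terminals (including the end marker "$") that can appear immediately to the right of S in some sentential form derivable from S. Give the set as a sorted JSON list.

FIRST iteration:
round 1:
  A via A→c: +{c}
  A via A→d: +{d}
  B via B→b a: +{b}
  S via S→a: +{a}
  S via S→b b: +{b}
  S via S→d B: +{d}
  FIRST[S]={a,b,d}  FIRST[A]={c,d}  FIRST[B]={b}
round 2: — fixpoint
  FIRST[S]={a,b,d}  FIRST[A]={c,d}  FIRST[B]={b}

FOLLOW sets:
FOLLOW(S) := {$}
pass 1:
  S→S A: FOLLOW(S) ⊇ FIRST(A) = {c,d}; new: +{c,d}
  S→S A: FOLLOW(A) ⊇ FOLLOW(S) ⊇ {$,c,d}; new: +{$,c,d}
  S→d B: FOLLOW(B) ⊇ FOLLOW(S) ⊇ {$,c,d}; new: +{$,c,d}
  FOLLOW[S]={$,c,d}  FOLLOW[A]={$,c,d}  FOLLOW[B]={$,c,d}
pass 2: (stable)
  FOLLOW[S]={$,c,d}  FOLLOW[A]={$,c,d}  FOLLOW[B]={$,c,d}

FOLLOW(S) = ["$", "c", "d"]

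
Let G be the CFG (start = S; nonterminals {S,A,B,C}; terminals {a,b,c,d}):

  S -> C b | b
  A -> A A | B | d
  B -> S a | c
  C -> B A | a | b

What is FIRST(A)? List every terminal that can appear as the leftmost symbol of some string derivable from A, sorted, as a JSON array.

FIRST iteration:
[1]
  A via A→d: +{d}
  B via B→c: +{c}
  C via C→B A: +{c}
  C via C→a: +{a}
  C via C→b: +{b}
  S via S→C b: +{a,b,c}
  FIRST[S]={a,b,c}  FIRST[A]={d}  FIRST[B]={c}  FIRST[C]={a,b,c}
[2]
  A via A→B: +{c}
  B via B→S a: +{a,b}
  FIRST[S]={a,b,c}  FIRST[A]={c,d}  FIRST[B]={a,b,c}  FIRST[C]={a,b,c}
[3]
  A via A→B: +{a,b}
  FIRST[S]={a,b,c}  FIRST[A]={a,b,c,d}  FIRST[B]={a,b,c}  FIRST[C]={a,b,c}
[4] done
  FIRST[S]={a,b,c}  FIRST[A]={a,b,c,d}  FIRST[B]={a,b,c}  FIRST[C]={a,b,c}

FIRST(A) = ["a", "b", "c", "d"]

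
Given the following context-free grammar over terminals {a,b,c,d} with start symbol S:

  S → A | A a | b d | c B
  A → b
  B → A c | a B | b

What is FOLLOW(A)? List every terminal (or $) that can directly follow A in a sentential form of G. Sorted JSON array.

Compute FIRST by fixpoint:
[1]
  A via A→b: +{b}
  B via B→A c: +{b}
  B via B→a B: +{a}
  S via S→A: +{b}
  S via S→c B: +{c}
  FIRST[S]={b,c}  FIRST[A]={b}  FIRST[B]={a,b}
[2] — fixpoint
  FIRST[S]={b,c}  FIRST[A]={b}  FIRST[B]={a,b}

Compute FOLLOW by fixpoint:
seed FOLLOW(S) with $
pass 1:
  B→A c: FOLLOW(A) ⊇ FIRST(c) = {c}; new: +{c}
  S→A: FOLLOW(A) ⊇ FOLLOW(S) ⊇ {$}; new: +{$}
  S→A a: FOLLOW(A) ⊇ FIRST(a) = {a}; new: +{a}
  S→c B: FOLLOW(B) ⊇ FOLLOW(S) ⊇ {$}; new: +{$}
  S: {$}  A: {$,a,c}  B: {$}
pass 2: done
  S: {$}  A: {$,a,c}  B: {$}

FOLLOW(A) = ["$", "a", "c"]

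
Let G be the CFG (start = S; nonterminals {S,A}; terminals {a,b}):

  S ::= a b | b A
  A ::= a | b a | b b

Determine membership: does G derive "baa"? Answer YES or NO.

CNF form of G:
  S -> T0 A | T1 T0
  A -> T0 T0 | T0 T1 | a
  T0 -> b
  T1 -> a

Fill CYK table bottom-up:
  [0..0]={T0}  "b"  orig:{}
  [1..1]={A,T1}  "a"  orig:{A}
  [2..2]={A,T1}  "a"  orig:{A}
  [0..1]={A,S}  "ba"
  [1..2]=∅  "aa"
  [0..2]=∅  "baa"

S ∉ T[0,2] ⇒ NO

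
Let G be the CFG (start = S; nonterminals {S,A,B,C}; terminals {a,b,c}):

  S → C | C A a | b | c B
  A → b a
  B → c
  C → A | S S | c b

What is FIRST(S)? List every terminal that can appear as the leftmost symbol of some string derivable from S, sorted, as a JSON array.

Compute FIRST by fixpoint:
[1]
  A via A→b a: +{b}
  B via B→c: +{c}
  C via C→A: +{b}
  C via C→c b: +{c}
  S via S→C: +{b,c}
  FIRST(S)={b,c}  FIRST(A)={b}  FIRST(B)={c}  FIRST(C)={b,c}
[2] (stable)
  FIRST(S)={b,c}  FIRST(A)={b}  FIRST(B)={c}  FIRST(C)={b,c}

FIRST(S) = ["b", "c"]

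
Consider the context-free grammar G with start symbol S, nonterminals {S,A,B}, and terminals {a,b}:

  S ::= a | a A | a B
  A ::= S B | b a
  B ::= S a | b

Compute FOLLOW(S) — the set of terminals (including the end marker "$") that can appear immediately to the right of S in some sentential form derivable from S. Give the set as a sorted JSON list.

Compute FIRST by fixpoint:
pass 1:
  A via A→b a: +{b}
  B via B→b: +{b}
  S via S→a: +{a}
  S: {a}  A: {b}  B: {b}
pass 2:
  A via A→S B: +{a}
  B via B→S a: +{a}
  S: {a}  A: {a,b}  B: {a,b}
pass 3: done
  S: {a}  A: {a,b}  B: {a,b}

Compute FOLLOW by fixpoint:
FOLLOW(S) := {$}
iter 1:
  A→S B: FOLLOW(S) ⊇ FIRST(B) = {a,b}; new: +{a,b}
  S→a A: FOLLOW(A) ⊇ FOLLOW(S) ⊇ {$,a,b}; new: +{$,a,b}
  S→a B: FOLLOW(B) ⊇ FOLLOW(S) ⊇ {$,a,b}; new: +{$,a,b}
  FOLLOW[S]={$,a,b}  FOLLOW[A]={$,a,b}  FOLLOW[B]={$,a,b}
iter 2: done
  FOLLOW[S]={$,a,b}  FOLLOW[A]={$,a,b}  FOLLOW[B]={$,a,b}

FOLLOW(S) = ["$", "a", "b"]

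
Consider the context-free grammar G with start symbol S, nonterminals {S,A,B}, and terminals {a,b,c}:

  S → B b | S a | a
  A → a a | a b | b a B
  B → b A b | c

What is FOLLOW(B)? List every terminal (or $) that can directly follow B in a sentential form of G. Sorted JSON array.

FIRST iteration:
iter 1:
  A via A→a a: +{a}
  A via A→b a B: +{b}
  B via B→b A b: +{b}
  B via B→c: +{c}
  S via S→B b: +{b,c}
  S via S→a: +{a}
  FIRST(S)={a,b,c}  FIRST(A)={a,b}  FIRST(B)={b,c}
iter 2: — fixpoint
  FIRST(S)={a,b,c}  FIRST(A)={a,b}  FIRST(B)={b,c}

FOLLOW sets:
FOLLOW(S) := {$}
iter 1:
  B→b A b: FOLLOW(A) ⊇ FIRST(b) = {b}; new: +{b}
  S→B b: FOLLOW(B) ⊇ FIRST(b) = {b}; new: +{b}
  S→S a: FOLLOW(S) ⊇ FIRST(a) = {a}; new: +{a}
  FOLLOW[S]={$,a}  FOLLOW[A]={b}  FOLLOW[B]={b}
iter 2: — fixpoint
  FOLLOW[S]={$,a}  FOLLOW[A]={b}  FOLLOW[B]={b}

FOLLOW(B) = ["b"]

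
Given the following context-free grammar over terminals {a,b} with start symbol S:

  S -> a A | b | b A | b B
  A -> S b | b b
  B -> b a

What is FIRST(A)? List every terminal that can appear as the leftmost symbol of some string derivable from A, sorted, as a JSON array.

Compute FIRST by fixpoint:
pass 1:
  A via A→b b: +{b}
  B via B→b a: +{b}
  S via S→a A: +{a}
  S via S→b: +{b}
  S: {a,b}  A: {b}  B: {b}
pass 2:
  A via A→S b: +{a}
  S: {a,b}  A: {a,b}  B: {b}
pass 3: done
  S: {a,b}  A: {a,b}  B: {b}

FIRST(A) = ["a", "b"]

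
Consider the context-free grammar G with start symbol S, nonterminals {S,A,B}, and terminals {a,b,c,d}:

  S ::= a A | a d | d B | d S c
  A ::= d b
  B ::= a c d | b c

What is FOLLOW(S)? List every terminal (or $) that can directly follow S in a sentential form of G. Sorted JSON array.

FIRST sets, iterate to fixpoint:
[1]
  A via A→d b: +{d}
  B via B→a c d: +{a}
  B via B→b c: +{b}
  S via S→a A: +{a}
  S via S→d B: +{d}
  FIRST[S]={a,d}  FIRST[A]={d}  FIRST[B]={a,b}
[2] — fixpoint
  FIRST[S]={a,d}  FIRST[A]={d}  FIRST[B]={a,b}

FOLLOW iteration:
FOLLOW(S) := {$}
round 1:
  S→a A: FOLLOW(A) ⊇ FOLLOW(S) ⊇ {$}; new: +{$}
  S→d B: FOLLOW(B) ⊇ FOLLOW(S) ⊇ {$}; new: +{$}
  S→d S c: FOLLOW(S) ⊇ FIRST(c) = {c}; new: +{c}
  FOLLOW[S]={$,c}  FOLLOW[A]={$}  FOLLOW[B]={$}
round 2:
  S→a A: FOLLOW(A) ⊇ FOLLOW(S) ⊇ {$,c}; new: +{c}
  S→d B: FOLLOW(B) ⊇ FOLLOW(S) ⊇ {$,c}; new: +{c}
  FOLLOW[S]={$,c}  FOLLOW[A]={$,c}  FOLLOW[B]={$,c}
round 3: (no change)
  FOLLOW[S]={$,c}  FOLLOW[A]={$,c}  FOLLOW[B]={$,c}

FOLLOW(S) = ["$", "c"]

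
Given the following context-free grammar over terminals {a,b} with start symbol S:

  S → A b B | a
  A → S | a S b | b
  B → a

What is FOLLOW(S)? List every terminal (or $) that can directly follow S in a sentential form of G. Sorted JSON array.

FIRST sets, iterate to fixpoint:
pass 1:
  A via A→a S b: +{a}
  A via A→b: +{b}
  B via B→a: +{a}
  S via S→A b B: +{a,b}
  FIRST[S]={a,b}  FIRST[A]={a,b}  FIRST[B]={a}
pass 2: (stable)
  FIRST[S]={a,b}  FIRST[A]={a,b}  FIRST[B]={a}

FOLLOW iteration:
seed FOLLOW(S) with $
round 1:
  A→a S b: FOLLOW(S) ⊇ FIRST(b) = {b}; new: +{b}
  S→A b B: FOLLOW(A) ⊇ FIRST(b) = {b}; new: +{b}
  S→A b B: FOLLOW(B) ⊇ FOLLOW(S) ⊇ {$,b}; new: +{$,b}
  FOLLOW[S]={$,b}  FOLLOW[A]={b}  FOLLOW[B]={$,b}
round 2: done
  FOLLOW[S]={$,b}  FOLLOW[A]={b}  FOLLOW[B]={$,b}

FOLLOW(S) = ["$", "b"]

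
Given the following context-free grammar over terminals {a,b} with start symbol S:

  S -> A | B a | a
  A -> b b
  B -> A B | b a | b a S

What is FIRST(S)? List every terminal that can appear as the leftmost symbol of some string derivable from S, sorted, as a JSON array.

FIRST sets, iterate to fixpoint:
iter 1:
  A via A→b b: +{b}
  B via B→A B: +{b}
  S via S→A: +{b}
  S via S→a: +{a}
  FIRST[S]={a,b}  FIRST[A]={b}  FIRST[B]={b}
iter 2: done
  FIRST[S]={a,b}  FIRST[A]={b}  FIRST[B]={b}

FIRST(S) = ["a", "b"]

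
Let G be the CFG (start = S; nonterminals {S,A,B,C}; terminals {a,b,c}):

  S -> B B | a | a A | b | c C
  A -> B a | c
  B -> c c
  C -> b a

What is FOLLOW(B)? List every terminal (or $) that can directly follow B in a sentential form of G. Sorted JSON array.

Compute FIRST by fixpoint:
[1]
  A via A→c: +{c}
  B via B→c c: +{c}
  C via C→b a: +{b}
  S via S→B B: +{c}
  S via S→a: +{a}
  S via S→b: +{b}
  S: {a,b,c}  A: {c}  B: {c}  C: {b}
[2] (stable)
  S: {a,b,c}  A: {c}  B: {c}  C: {b}

FOLLOW sets:
initialize: $ ∈ FOLLOW(S)
iter 1:
  A→B a: FOLLOW(B) ⊇ FIRST(a) = {a}; new: +{a}
  S→B B: FOLLOW(B) ⊇ FIRST(B) = {c}; new: +{c}
  S→B B: FOLLOW(B) ⊇ FOLLOW(S) ⊇ {$}; new: +{$}
  S→a A: FOLLOW(A) ⊇ FOLLOW(S) ⊇ {$}; new: +{$}
  S→c C: FOLLOW(C) ⊇ FOLLOW(S) ⊇ {$}; new: +{$}
  FOLLOW[S]={$}  FOLLOW[A]={$}  FOLLOW[B]={$,a,c}  FOLLOW[C]={$}
iter 2: done
  FOLLOW[S]={$}  FOLLOW[A]={$}  FOLLOW[B]={$,a,c}  FOLLOW[C]={$}

FOLLOW(B) = ["$", "a", "c"]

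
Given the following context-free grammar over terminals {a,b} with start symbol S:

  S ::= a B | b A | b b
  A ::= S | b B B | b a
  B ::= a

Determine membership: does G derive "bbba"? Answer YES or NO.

Convert to CNF:
  S -> T0 B | T1 A | T1 T1
  A -> T0 B | T1 A | T1 T0 | T1 T1 | T1 X2
  B -> a
  T0 -> a
  T1 -> b
  X2 -> B B

Fill CYK table bottom-up:
  T[0,0] 'b' = {T1}  orig:{}
  T[1,1] 'b' = {T1}  orig:{}
  T[2,2] 'b' = {T1}  orig:{}
  T[3,3] 'a' = {B,T0}  orig:{B}
  T[0,1] 'bb' = {A,S}
  T[1,2] 'bb' = {A,S}
  T[2,3] 'ba' = {A}
  T[0,2] 'bbb' = {A,S}
  T[1,3] 'bba' = {A,S}
  T[0,3] 'bbba' = {A,S}

S ∈ T[0,3] ⇒ YES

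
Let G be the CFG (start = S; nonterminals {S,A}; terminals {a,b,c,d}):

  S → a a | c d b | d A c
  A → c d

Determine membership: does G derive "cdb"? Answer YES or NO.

Convert to CNF:
  S -> T0 X4 | T1 X5 | T2 T2
  A -> T0 T1
  T0 -> c
  T1 -> d
  T2 -> a
  T3 -> b
  X4 -> T1 T3
  X5 -> A T0

CYK table (by increasing span):
  cell(0,0) c: {T0}  orig:{}
  cell(1,1) d: {T1}  orig:{}
  cell(2,2) b: {T3}  orig:{}
  cell(0,1) cd: {A}
  cell(1,2) db: {X4}  orig:{}
  cell(0,2) cdb: {S}

S ∈ T[0,2] ⇒ YES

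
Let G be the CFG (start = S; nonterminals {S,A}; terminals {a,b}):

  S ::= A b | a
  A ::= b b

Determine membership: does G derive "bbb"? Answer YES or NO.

Convert to CNF:
  S -> A T0 | a
  A -> T0 T0
  T0 -> b

CYK table (by increasing span):
  cell(0,0) b: {T0}  orig:{}
  cell(1,1) b: {T0}  orig:{}
  cell(2,2) b: {T0}  orig:{}
  cell(0,1) bb: {A}
  cell(1,2) bb: {A}
  cell(0,2) bbb: {S}

S ∈ T[0,2] ⇒ YES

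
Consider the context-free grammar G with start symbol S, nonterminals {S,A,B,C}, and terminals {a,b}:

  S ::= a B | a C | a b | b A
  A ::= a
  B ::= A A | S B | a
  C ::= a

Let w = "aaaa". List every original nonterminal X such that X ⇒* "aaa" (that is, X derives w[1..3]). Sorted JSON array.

Convert to CNF:
  S -> T0 B | T0 C | T0 T1 | T1 A
  A -> a
  B -> A A | S B | a
  C -> a
  T0 -> a
  T1 -> b

Fill CYK table bottom-up — only the sub-triangle for w[1..3]:
  T[1,1] 'a' = {A,B,C,T0}  orig:{A,B,C}
  T[2,2] 'a' = {A,B,C,T0}  orig:{A,B,C}
  T[3,3] 'a' = {A,B,C,T0}  orig:{A,B,C}
  T[1,2] 'aa' = {B,S}
  T[2,3] 'aa' = {B,S}
  T[1,3] 'aaa' = {B,S}

Original NTs in T[1,3] deriving "aaa": ["B", "S"]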